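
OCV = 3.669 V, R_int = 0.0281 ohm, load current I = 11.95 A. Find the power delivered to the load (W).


Step 1: V_terminal = OCV - I*R = 3.669 - 11.95 * 0.0281 = 3.3332 V
Step 2: P_out = V_terminal * I = 3.3332 * 11.95 = 39.83 W

39.83 W


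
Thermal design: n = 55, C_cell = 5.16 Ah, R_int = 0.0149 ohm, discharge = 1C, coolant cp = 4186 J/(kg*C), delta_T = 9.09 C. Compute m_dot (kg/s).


Step 1: I = 1 * 5.16 = 5.16 A
Step 2: Q_cell = I^2 * R = 5.16^2 * 0.0149 = 0.39672 W
Step 3: Q_total = 55 * 0.39672 = 21.82 W
Step 4: m_dot = Q_total / (cp * dT) = 21.82 / (4186 * 9.09) = 5.734e-04 kg/s

5.734e-04 kg/s


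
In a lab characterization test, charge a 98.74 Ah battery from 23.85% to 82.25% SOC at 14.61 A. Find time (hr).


Step 1: dSOC = 82.25% - 23.85% = 58.4%
Step 2: delta_Ah = 98.74 * 58.4 / 100 = 57.664 Ah
Step 3: t = 57.664 / 14.61 = 3.947 hr

3.947 hr


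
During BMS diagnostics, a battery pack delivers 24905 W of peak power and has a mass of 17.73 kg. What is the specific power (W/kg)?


Specific power = 24905 W / 17.73 kg = 1405 W/kg

1405 W/kg


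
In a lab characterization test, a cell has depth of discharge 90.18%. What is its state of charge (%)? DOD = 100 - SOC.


SOC = 100 - DOD = 100 - 90.18 = 9.82%

9.82%


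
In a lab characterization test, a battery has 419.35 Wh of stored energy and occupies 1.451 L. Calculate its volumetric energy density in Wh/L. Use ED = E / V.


ED = E / V = 419.35 / 1.451 = 289.0 Wh/L

289.0 Wh/L


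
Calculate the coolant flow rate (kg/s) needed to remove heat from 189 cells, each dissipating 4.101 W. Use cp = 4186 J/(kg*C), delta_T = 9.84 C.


Step 1: Total heat Q = 189 * 4.101 W = 775.09 W
Step 2: denom = cp * dT = 4186 * 9.84 = 41190
Step 3: m_dot = 775.09 / 41190 = 0.01882 kg/s

0.01882 kg/s


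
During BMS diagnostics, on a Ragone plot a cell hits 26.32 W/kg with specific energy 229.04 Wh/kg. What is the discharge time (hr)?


t = E / P = 229.04 / 26.32 = 8.702 hr

8.702 hr


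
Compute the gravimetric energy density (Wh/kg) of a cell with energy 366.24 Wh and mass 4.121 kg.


ED = E / m = 366.24 / 4.121 = 88.87 Wh/kg

88.87 Wh/kg


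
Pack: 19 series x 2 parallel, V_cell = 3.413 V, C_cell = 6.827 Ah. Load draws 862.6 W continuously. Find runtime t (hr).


Step 1: E_pack = Ns * V_cell * Np * C_cell = 19 * 3.413 * 2 * 6.827 = 885.42 Wh
Step 2: t = E_pack / P = 885.42 / 862.6 = 1.026 hr

1.026 hr


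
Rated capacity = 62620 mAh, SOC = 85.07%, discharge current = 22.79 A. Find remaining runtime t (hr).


Convert: C_total = 62620 mAh = 62.62 Ah
Step 1: remaining = SOC/100 * C_total = 85.07/100 * 62.62 = 53.271 Ah
Step 2: t = remaining / I = 53.271 / 22.79 = 2.337 hr

2.337 hr


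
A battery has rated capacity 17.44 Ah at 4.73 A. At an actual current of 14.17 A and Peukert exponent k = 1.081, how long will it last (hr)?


t_rated = C / I_rated = 17.44 / 4.73 = 3.6871 hr
(I_rated/I)^k = (0.3338)^1.081 = 0.30541
t = t_rated * (I_rated/I)^k = 3.6871 * 0.30541 = 1.126 hr

1.126 hr


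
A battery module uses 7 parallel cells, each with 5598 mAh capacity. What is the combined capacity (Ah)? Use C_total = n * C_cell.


Convert: C_cell = 5598 mAh = 5.598 Ah
C_total = 7 * 5.598 = 39.186 Ah

39.186 Ah


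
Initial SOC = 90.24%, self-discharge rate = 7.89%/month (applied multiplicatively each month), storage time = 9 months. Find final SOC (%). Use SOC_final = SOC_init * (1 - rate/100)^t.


Monthly retention factor = 1 - 7.89/100 = 0.9211
Over 9 months: factor^9 = 0.47727
SOC_final = 90.24 * 0.47727 = 43.07%

43.07%


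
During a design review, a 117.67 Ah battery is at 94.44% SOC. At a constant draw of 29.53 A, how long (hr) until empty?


Step 1: remaining = SOC/100 * C_total = 94.44/100 * 117.67 = 111.13 Ah
Step 2: t = remaining / I = 111.13 / 29.53 = 3.763 hr

3.763 hr


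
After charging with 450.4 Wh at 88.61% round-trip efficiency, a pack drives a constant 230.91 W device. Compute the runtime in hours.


Step 1: E_discharge = eta/100 * E_charge = 88.61/100 * 450.4 = 399.1 Wh
Step 2: t = E_discharge / P = 399.1 / 230.91 = 1.728 hr

1.728 hr


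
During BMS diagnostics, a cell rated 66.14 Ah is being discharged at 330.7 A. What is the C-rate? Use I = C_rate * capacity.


C_rate = I / capacity = 330.7 / 66.14 = 5C

5C


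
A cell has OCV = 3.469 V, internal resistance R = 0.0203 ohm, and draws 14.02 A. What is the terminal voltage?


V = OCV - I*R = 3.469 - 14.02 * 0.0203 = 3.184 V

3.184 V


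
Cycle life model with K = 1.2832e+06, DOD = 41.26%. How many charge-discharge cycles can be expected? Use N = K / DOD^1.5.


DOD^1.5 = 265.03
N = K / DOD^1.5 = 1.2832e+06 / 265.03 = 4842

4842 cycles


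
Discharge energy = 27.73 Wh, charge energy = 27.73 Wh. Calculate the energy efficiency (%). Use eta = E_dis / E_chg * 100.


Round-trip efficiency = 27.73/27.73 * 100% = 100.0%

100.0%


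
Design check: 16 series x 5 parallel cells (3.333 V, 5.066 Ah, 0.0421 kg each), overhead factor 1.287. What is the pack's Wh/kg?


Step 1: V_pack = 16 * 3.333 = 53.328 V
Step 2: C_pack = 5 * 5.066 = 25.33 Ah
Step 3: E_pack = V_pack * C_pack = 53.328 * 25.33 = 1350.8 Wh
Step 4: m_pack = 16 * 5 * 0.0421 * 1.287 = 4.3346 kg
Step 5: ED = E_pack / m_pack = 1350.8 / 4.3346 = 311.6 Wh/kg

311.6 Wh/kg


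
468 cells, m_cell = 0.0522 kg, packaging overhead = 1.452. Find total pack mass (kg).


Cell mass sum = 468 * 0.0522 = 24.43 kg
With overhead 1.452: m_pack = 24.43 * 1.452 = 35.47 kg

35.47 kg


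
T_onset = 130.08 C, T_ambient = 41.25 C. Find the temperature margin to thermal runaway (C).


Safety margin = 130.08 C - 41.25 C = 88.83 C

88.83 C


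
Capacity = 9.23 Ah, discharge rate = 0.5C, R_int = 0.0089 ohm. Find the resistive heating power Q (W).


Step 1: I = C_rate * capacity = 0.5 * 9.23 = 4.615 A
Step 2: Q = I^2 * R = 4.615^2 * 0.0089 = 21.298 * 0.0089 = 0.1896 W

0.1896 W


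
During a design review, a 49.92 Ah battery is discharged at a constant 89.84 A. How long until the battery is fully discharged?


Runtime = 49.92 Ah / 89.84 A = 0.5557 hr

0.5557 hr


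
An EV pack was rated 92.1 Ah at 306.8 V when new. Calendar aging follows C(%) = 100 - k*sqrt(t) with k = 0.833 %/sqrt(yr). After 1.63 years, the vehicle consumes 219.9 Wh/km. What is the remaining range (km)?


Step 1: capacity retention = 100 - 0.833 * sqrt(1.63) = 100 - 0.833 * 1.2767 = 98.937%
Step 2: C_now = 92.1 * 98.937/100 = 91.121 Ah
Step 3: E_pack = V * C_now = 306.8 * 91.121 = 27956 Wh
Step 4: range = E_pack / consumption = 27956 / 219.9 = 127.1 km

127.1 km


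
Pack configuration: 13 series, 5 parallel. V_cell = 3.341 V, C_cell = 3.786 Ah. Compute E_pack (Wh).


E = Ns * Vcell * Np * Ccell = 13 * 3.341 * 5 * 3.786 = 822.2 Wh

822.2 Wh


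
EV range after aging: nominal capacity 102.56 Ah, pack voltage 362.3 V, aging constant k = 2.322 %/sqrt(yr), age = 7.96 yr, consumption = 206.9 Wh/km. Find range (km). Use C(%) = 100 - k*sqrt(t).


Step 1: capacity retention = 100 - 2.322 * sqrt(7.96) = 100 - 2.322 * 2.8213 = 93.449%
Step 2: C_now = 102.56 * 93.449/100 = 95.841 Ah
Step 3: E_pack = V * C_now = 362.3 * 95.841 = 34723 Wh
Step 4: range = E_pack / consumption = 34723 / 206.9 = 167.8 km

167.8 km


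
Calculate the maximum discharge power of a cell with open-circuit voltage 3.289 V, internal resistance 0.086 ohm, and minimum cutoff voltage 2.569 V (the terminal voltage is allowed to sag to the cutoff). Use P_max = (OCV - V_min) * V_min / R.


dV = OCV - V_min = 0.72 V (so I_max = dV / R)
P_max = dV * V_min / R = 0.72 * 2.569 / 0.086 = 21.51 W

21.51 W


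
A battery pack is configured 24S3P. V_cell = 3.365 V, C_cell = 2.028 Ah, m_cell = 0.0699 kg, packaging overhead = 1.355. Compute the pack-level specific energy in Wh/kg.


Step 1: V_pack = 24 * 3.365 = 80.76 V
Step 2: C_pack = 3 * 2.028 = 6.084 Ah
Step 3: E_pack = V_pack * C_pack = 80.76 * 6.084 = 491.34 Wh
Step 4: m_pack = 24 * 3 * 0.0699 * 1.355 = 6.8194 kg
Step 5: ED = E_pack / m_pack = 491.34 / 6.8194 = 72.05 Wh/kg

72.05 Wh/kg


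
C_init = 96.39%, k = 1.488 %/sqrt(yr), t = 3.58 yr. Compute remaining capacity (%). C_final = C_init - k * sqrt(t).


Step 1: sqrt(3.58 yr) = 1.8921
Step 2: drop = 1.488 * 1.8921 = 2.8154
Step 3: C_final = 96.39 - 2.8154 = 93.57%

93.57%


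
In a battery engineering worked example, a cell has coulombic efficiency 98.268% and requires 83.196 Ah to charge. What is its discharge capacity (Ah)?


Q_dis = eta/100 * Q_chg = 98.268/100 * 83.196 = 81.76 Ah

81.76 Ah


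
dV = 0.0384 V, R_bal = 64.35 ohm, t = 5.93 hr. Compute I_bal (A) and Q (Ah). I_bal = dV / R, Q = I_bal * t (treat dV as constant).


I_bal = dV / R = 0.0384 / 64.35 = 5.9674e-04 A
Q = I_bal * t = 5.9674e-04 * 5.93 = 0.003539 Ah

I=5.9674e-04 A, Q=0.003539 Ah


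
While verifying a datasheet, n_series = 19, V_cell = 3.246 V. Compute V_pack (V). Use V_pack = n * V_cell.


With 19 cells in series at 3.246 V each, V_pack = 61.674 V

61.674 V


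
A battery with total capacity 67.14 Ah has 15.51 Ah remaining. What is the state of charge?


SOC = (remaining / total) * 100 = (15.51 / 67.14) * 100 = 23.10%

23.10%


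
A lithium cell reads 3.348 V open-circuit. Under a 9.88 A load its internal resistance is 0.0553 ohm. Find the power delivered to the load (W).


Step 1: V_terminal = OCV - I*R = 3.348 - 9.88 * 0.0553 = 2.8016 V
Step 2: P_out = V_terminal * I = 2.8016 * 9.88 = 27.68 W

27.68 W


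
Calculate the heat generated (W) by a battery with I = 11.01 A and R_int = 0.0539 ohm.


Q = I^2 * R = 11.01^2 * 0.0539 = 6.534 W

6.534 W


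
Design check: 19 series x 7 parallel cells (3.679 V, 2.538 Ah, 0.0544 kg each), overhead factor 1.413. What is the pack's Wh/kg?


Step 1: V_pack = 19 * 3.679 = 69.901 V
Step 2: C_pack = 7 * 2.538 = 17.766 Ah
Step 3: E_pack = V_pack * C_pack = 69.901 * 17.766 = 1241.9 Wh
Step 4: m_pack = 19 * 7 * 0.0544 * 1.413 = 10.223 kg
Step 5: ED = E_pack / m_pack = 1241.9 / 10.223 = 121.5 Wh/kg

121.5 Wh/kg


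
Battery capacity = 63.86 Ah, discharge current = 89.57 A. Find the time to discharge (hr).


Runtime = 63.86 Ah / 89.57 A = 0.7130 hr

0.7130 hr


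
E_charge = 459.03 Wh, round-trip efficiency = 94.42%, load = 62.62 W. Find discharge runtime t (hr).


Step 1: E_discharge = eta/100 * E_charge = 94.42/100 * 459.03 = 433.42 Wh
Step 2: t = E_discharge / P = 433.42 / 62.62 = 6.921 hr

6.921 hr


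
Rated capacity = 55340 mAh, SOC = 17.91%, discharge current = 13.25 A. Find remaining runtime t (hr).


Convert: C_total = 55340 mAh = 55.34 Ah
Step 1: remaining = SOC/100 * C_total = 17.91/100 * 55.34 = 9.9114 Ah
Step 2: t = remaining / I = 9.9114 / 13.25 = 0.7480 hr

0.7480 hr


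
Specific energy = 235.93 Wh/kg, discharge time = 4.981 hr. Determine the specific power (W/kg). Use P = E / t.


P_specific = E / t = 235.93 / 4.981 = 47.37 W/kg

47.37 W/kg


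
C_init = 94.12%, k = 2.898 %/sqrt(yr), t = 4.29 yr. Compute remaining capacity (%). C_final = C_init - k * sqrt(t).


sqrt(t) = sqrt(4.29) = 2.0712
C_final = 94.12 - 2.898 * 2.0712 = 88.12%

88.12%


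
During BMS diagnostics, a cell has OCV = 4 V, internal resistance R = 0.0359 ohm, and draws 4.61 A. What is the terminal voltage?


V = OCV - I*R = 4 - 4.61 * 0.0359 = 3.835 V

3.835 V


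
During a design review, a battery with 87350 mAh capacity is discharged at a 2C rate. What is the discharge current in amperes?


Convert: capacity = 87350 mAh = 87.35 Ah
At 2C: I = 2 * 87.35 Ah = 174.7 A

174.7 A


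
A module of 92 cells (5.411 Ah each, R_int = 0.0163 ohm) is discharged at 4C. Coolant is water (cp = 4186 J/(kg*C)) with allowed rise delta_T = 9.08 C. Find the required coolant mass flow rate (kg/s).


Step 1: I = 4 * 5.411 = 21.644 A
Step 2: Q_cell = I^2 * R = 21.644^2 * 0.0163 = 7.6359 W
Step 3: Q_total = 92 * 7.6359 = 702.5 W
Step 4: m_dot = Q_total / (cp * dT) = 702.5 / (4186 * 9.08) = 0.01848 kg/s

0.01848 kg/s


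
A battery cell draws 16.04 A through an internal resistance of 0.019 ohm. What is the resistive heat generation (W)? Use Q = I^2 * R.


Q = I^2 * R = 16.04^2 * 0.019 = 4.888 W

4.888 W


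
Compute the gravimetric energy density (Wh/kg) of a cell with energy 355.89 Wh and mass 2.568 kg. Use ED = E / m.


Specific energy = 355.89 Wh / 2.568 kg = 138.6 Wh/kg

138.6 Wh/kg


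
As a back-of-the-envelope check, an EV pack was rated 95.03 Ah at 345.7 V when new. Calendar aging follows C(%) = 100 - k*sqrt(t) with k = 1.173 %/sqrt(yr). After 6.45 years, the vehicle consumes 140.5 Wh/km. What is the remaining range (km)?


Step 1: capacity retention = 100 - 1.173 * sqrt(6.45) = 100 - 1.173 * 2.5397 = 97.021%
Step 2: C_now = 95.03 * 97.021/100 = 92.199 Ah
Step 3: E_pack = V * C_now = 345.7 * 92.199 = 31873 Wh
Step 4: range = E_pack / consumption = 31873 / 140.5 = 226.9 km

226.9 km


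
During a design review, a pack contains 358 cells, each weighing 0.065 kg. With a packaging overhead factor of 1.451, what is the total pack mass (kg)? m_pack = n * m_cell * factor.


m_pack = n * m_cell * overhead = 358 * 0.065 * 1.451 = 33.76 kg

33.76 kg


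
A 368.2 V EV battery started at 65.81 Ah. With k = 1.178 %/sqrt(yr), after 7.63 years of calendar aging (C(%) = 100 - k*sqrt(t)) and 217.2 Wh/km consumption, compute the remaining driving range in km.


Step 1: capacity retention = 100 - 1.178 * sqrt(7.63) = 100 - 1.178 * 2.7622 = 96.746%
Step 2: C_now = 65.81 * 96.746/100 = 63.669 Ah
Step 3: E_pack = V * C_now = 368.2 * 63.669 = 23443 Wh
Step 4: range = E_pack / consumption = 23443 / 217.2 = 107.9 km

107.9 km


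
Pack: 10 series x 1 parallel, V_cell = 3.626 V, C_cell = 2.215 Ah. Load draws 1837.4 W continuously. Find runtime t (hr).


Step 1: E_pack = Ns * V_cell * Np * C_cell = 10 * 3.626 * 1 * 2.215 = 80.316 Wh
Step 2: t = E_pack / P = 80.316 / 1837.4 = 0.04371 hr

0.04371 hr


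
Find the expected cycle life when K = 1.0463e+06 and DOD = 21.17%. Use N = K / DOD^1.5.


Step 1: DOD^1.5 = 21.17^1.5 = 97.405
Step 2: N = 1.0463e+06 / 97.405 = 10740 cycles

10740 cycles


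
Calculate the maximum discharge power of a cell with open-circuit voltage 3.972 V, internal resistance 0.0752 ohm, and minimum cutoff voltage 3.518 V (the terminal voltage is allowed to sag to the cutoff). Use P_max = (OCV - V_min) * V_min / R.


P_max = (OCV - V_min) * V_min / R = (3.972 - 3.518) * 3.518 / 0.0752 = 0.454 * 3.518 / 0.0752 = 21.24 W

21.24 W


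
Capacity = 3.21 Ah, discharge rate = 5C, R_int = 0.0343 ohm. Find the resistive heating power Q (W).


Step 1: I = C_rate * capacity = 5 * 3.21 = 16.05 A
Step 2: Q = I^2 * R = 16.05^2 * 0.0343 = 257.6 * 0.0343 = 8.836 W

8.836 W


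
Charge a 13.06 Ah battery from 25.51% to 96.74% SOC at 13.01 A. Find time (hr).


delta_Ah = 13.06 * (96.74 - 25.51) / 100 = 9.3026 Ah
t = delta_Ah / I = 9.3026 / 13.01 = 0.7150 hr

0.7150 hr


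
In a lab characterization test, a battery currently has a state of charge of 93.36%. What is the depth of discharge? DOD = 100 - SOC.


DOD = 100 - SOC = 100 - 93.36 = 6.64%

6.64%


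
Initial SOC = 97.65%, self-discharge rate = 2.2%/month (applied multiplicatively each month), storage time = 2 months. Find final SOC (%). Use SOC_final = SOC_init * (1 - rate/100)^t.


decay = (1 - 2.2/100)^2 = 0.95648
SOC_final = 97.65 * 0.95648 = 93.40%

93.40%


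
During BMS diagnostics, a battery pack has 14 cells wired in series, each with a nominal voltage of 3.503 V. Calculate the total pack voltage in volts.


With 14 cells in series at 3.503 V each, V_pack = 49.042 V

49.042 V


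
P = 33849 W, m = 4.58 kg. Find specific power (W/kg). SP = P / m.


Specific power = 33849 W / 4.58 kg = 7391 W/kg

7391 W/kg


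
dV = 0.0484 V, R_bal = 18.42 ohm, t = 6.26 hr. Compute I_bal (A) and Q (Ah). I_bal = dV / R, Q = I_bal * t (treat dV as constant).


I_bal = dV / R = 0.0484 / 18.42 = 0.0026276 A
Q = I_bal * t = 0.0026276 * 6.26 = 0.01645 Ah

I=0.0026276 A, Q=0.01645 Ah


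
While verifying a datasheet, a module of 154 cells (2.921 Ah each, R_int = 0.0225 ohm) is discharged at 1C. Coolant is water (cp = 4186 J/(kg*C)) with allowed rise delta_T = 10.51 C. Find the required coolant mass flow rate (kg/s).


Step 1: I = 1 * 2.921 = 2.921 A
Step 2: Q_cell = I^2 * R = 2.921^2 * 0.0225 = 0.19198 W
Step 3: Q_total = 154 * 0.19198 = 29.565 W
Step 4: m_dot = Q_total / (cp * dT) = 29.565 / (4186 * 10.51) = 6.720e-04 kg/s

6.720e-04 kg/s


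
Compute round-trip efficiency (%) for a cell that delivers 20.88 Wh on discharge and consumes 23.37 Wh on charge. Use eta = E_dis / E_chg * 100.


eta_e = E_dis / E_chg * 100 = 20.88 / 23.37 * 100 = 89.35%

89.35%


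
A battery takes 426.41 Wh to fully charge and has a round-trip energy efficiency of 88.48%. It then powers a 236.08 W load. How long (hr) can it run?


Step 1: E_discharge = eta/100 * E_charge = 88.48/100 * 426.41 = 377.29 Wh
Step 2: t = E_discharge / P = 377.29 / 236.08 = 1.598 hr

1.598 hr


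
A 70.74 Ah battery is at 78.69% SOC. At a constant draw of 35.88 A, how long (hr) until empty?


Step 1: remaining = SOC/100 * C_total = 78.69/100 * 70.74 = 55.665 Ah
Step 2: t = remaining / I = 55.665 / 35.88 = 1.551 hr

1.551 hr


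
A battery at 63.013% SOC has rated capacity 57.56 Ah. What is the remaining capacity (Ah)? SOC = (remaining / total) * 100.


remaining = SOC / 100 * total = 63.013 / 100 * 57.56 = 36.27 Ah

36.27 Ah


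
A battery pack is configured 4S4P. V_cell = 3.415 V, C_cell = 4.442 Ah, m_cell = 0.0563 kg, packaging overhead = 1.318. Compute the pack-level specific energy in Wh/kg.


Step 1: V_pack = 4 * 3.415 = 13.66 V
Step 2: C_pack = 4 * 4.442 = 17.768 Ah
Step 3: E_pack = V_pack * C_pack = 13.66 * 17.768 = 242.71 Wh
Step 4: m_pack = 4 * 4 * 0.0563 * 1.318 = 1.1873 kg
Step 5: ED = E_pack / m_pack = 242.71 / 1.1873 = 204.4 Wh/kg

204.4 Wh/kg


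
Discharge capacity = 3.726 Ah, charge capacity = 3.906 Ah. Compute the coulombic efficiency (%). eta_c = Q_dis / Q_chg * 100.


Coulombic efficiency = 3.726/3.906 * 100% = 95.39%

95.39%


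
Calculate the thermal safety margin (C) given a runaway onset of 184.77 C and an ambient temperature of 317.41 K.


Convert: T_ambient = 317.41 K = 44.26 C
margin = 184.77 - 44.26 = 140.51 C

140.51 C


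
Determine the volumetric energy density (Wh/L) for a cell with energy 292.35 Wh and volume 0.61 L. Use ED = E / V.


ED = E / V = 292.35 / 0.61 = 479.3 Wh/L

479.3 Wh/L


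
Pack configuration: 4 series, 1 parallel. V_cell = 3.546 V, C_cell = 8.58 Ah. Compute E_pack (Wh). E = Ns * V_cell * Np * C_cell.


E = Ns * Vcell * Np * Ccell = 4 * 3.546 * 1 * 8.58 = 121.7 Wh

121.7 Wh


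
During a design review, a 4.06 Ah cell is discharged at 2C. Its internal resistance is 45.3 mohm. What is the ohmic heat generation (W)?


Convert: R = 45.3 mohm = 0.0453 ohm
Step 1: I = C_rate * capacity = 2 * 4.06 = 8.12 A
Step 2: Q = I^2 * R = 8.12^2 * 0.0453 = 65.934 * 0.0453 = 2.987 W

2.987 W


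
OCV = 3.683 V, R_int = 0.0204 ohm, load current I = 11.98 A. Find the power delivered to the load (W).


Step 1: V_terminal = OCV - I*R = 3.683 - 11.98 * 0.0204 = 3.4386 V
Step 2: P_out = V_terminal * I = 3.4386 * 11.98 = 41.19 W

41.19 W


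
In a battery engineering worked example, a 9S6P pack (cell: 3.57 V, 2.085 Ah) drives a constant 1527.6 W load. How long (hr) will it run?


Step 1: E_pack = Ns * V_cell * Np * C_cell = 9 * 3.57 * 6 * 2.085 = 401.95 Wh
Step 2: t = E_pack / P = 401.95 / 1527.6 = 0.2631 hr

0.2631 hr


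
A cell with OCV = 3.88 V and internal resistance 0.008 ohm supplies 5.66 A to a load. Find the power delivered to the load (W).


Step 1: V_terminal = OCV - I*R = 3.88 - 5.66 * 0.008 = 3.8347 V
Step 2: P_out = V_terminal * I = 3.8347 * 5.66 = 21.70 W

21.70 W


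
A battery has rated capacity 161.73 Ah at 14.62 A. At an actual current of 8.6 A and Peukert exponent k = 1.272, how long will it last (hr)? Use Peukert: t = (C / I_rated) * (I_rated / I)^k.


t_rated = C / I_rated = 161.73 / 14.62 = 11.062 hr
(I_rated/I)^k = (1.7)^1.272 = 1.964
t = t_rated * (I_rated/I)^k = 11.062 * 1.964 = 21.73 hr

21.73 hr


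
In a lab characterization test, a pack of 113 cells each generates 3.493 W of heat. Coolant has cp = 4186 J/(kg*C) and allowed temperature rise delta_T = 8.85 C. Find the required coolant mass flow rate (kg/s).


Step 1: Total heat Q = 113 * 3.493 W = 394.71 W
Step 2: denom = cp * dT = 4186 * 8.85 = 37046
Step 3: m_dot = 394.71 / 37046 = 0.01065 kg/s

0.01065 kg/s


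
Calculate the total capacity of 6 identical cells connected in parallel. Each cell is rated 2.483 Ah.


C_total = 6 * 2.483 = 14.898 Ah

14.898 Ah


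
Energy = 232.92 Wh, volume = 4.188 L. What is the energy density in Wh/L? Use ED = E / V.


Volumetric ED = 232.92 Wh / 4.188 L = 55.62 Wh/L

55.62 Wh/L


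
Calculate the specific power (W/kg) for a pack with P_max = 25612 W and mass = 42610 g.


Convert: m = 42610 g = 42.61 kg
SP = P / m = 25612 / 42.61 = 601.1 W/kg

601.1 W/kg


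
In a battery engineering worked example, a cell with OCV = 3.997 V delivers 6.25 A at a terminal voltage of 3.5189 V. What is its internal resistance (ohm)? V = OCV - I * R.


R = (OCV - V) / I = (3.997 - 3.5189) / 6.25 = 0.07650 ohm

0.07650 ohm


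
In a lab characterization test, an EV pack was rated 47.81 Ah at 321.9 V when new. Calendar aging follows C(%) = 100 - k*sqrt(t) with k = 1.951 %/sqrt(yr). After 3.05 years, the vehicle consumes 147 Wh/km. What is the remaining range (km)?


Step 1: capacity retention = 100 - 1.951 * sqrt(3.05) = 100 - 1.951 * 1.7464 = 96.593%
Step 2: C_now = 47.81 * 96.593/100 = 46.181 Ah
Step 3: E_pack = V * C_now = 321.9 * 46.181 = 14866 Wh
Step 4: range = E_pack / consumption = 14866 / 147 = 101.1 km

101.1 km


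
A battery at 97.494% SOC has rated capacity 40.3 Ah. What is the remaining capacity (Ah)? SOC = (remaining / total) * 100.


remaining = SOC / 100 * total = 97.494 / 100 * 40.3 = 39.29 Ah

39.29 Ah


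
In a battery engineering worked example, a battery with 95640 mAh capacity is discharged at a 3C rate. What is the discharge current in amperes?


Convert: capacity = 95640 mAh = 95.64 Ah
At 3C: I = 3 * 95.64 Ah = 286.92 A

286.92 A


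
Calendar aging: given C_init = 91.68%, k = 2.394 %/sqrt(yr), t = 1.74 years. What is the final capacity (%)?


sqrt(t) = sqrt(1.74) = 1.3191
C_final = 91.68 - 2.394 * 1.3191 = 88.52%

88.52%


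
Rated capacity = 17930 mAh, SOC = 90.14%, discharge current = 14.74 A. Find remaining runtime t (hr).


Convert: C_total = 17930 mAh = 17.93 Ah
Step 1: remaining = SOC/100 * C_total = 90.14/100 * 17.93 = 16.162 Ah
Step 2: t = remaining / I = 16.162 / 14.74 = 1.096 hr

1.096 hr


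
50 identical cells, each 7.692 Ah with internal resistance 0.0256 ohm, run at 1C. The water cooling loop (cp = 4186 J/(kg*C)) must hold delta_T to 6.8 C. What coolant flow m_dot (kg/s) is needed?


Step 1: I = 1 * 7.692 = 7.692 A
Step 2: Q_cell = I^2 * R = 7.692^2 * 0.0256 = 1.5147 W
Step 3: Q_total = 50 * 1.5147 = 75.735 W
Step 4: m_dot = Q_total / (cp * dT) = 75.735 / (4186 * 6.8) = 0.002661 kg/s

0.002661 kg/s


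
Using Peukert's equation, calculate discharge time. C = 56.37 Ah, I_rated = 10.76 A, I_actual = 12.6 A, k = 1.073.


t_rated = C / I_rated = 56.37 / 10.76 = 5.2388 hr
(I_rated/I)^k = (0.85397)^1.073 = 0.84419
t = t_rated * (I_rated/I)^k = 5.2388 * 0.84419 = 4.423 hr

4.423 hr


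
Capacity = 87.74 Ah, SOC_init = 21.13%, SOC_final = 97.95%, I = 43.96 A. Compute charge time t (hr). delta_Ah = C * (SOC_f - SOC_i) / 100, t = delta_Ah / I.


Step 1: dSOC = 97.95% - 21.13% = 76.82%
Step 2: delta_Ah = 87.74 * 76.82 / 100 = 67.402 Ah
Step 3: t = 67.402 / 43.96 = 1.533 hr

1.533 hr


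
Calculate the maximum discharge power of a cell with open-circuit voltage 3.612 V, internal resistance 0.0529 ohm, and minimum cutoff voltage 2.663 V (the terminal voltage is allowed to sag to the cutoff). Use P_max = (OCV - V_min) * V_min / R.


dV = OCV - V_min = 0.949 V (so I_max = dV / R)
P_max = dV * V_min / R = 0.949 * 2.663 / 0.0529 = 47.77 W

47.77 W


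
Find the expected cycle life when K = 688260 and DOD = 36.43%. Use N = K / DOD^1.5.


DOD^1.5 = 219.88
N = K / DOD^1.5 = 688260 / 219.88 = 3130

3130 cycles


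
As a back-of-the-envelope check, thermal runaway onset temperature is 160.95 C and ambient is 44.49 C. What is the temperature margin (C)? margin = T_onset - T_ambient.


Safety margin = 160.95 C - 44.49 C = 116.46 C

116.46 C


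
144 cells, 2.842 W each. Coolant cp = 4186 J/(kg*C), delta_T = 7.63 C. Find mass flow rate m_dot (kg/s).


Step 1: Total heat Q = 144 * 2.842 W = 409.25 W
Step 2: denom = cp * dT = 4186 * 7.63 = 31939
Step 3: m_dot = 409.25 / 31939 = 0.01281 kg/s

0.01281 kg/s


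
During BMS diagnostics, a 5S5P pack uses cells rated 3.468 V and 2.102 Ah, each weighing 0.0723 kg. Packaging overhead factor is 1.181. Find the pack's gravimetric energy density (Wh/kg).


Step 1: V_pack = 5 * 3.468 = 17.34 V
Step 2: C_pack = 5 * 2.102 = 10.51 Ah
Step 3: E_pack = V_pack * C_pack = 17.34 * 10.51 = 182.24 Wh
Step 4: m_pack = 5 * 5 * 0.0723 * 1.181 = 2.1347 kg
Step 5: ED = E_pack / m_pack = 182.24 / 2.1347 = 85.37 Wh/kg

85.37 Wh/kg


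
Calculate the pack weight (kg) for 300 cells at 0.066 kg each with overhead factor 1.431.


m_pack = n * m_cell * overhead = 300 * 0.066 * 1.431 = 28.33 kg

28.33 kg


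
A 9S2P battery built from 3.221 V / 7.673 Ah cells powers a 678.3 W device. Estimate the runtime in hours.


Step 1: E_pack = Ns * V_cell * Np * C_cell = 9 * 3.221 * 2 * 7.673 = 444.87 Wh
Step 2: t = E_pack / P = 444.87 / 678.3 = 0.6559 hr

0.6559 hr


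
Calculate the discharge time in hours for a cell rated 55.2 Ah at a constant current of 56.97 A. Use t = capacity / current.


t = capacity / current = 55.2 / 56.97 = 0.9689 hr

0.9689 hr


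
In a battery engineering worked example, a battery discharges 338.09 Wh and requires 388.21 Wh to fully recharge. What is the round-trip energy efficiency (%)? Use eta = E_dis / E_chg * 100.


eta_e = E_dis / E_chg * 100 = 338.09 / 388.21 * 100 = 87.09%

87.09%


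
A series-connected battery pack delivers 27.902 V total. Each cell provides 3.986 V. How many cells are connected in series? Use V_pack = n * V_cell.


Rearranging: n = V_pack / V_cell = 27.902 / 3.986 = 7 cells

7


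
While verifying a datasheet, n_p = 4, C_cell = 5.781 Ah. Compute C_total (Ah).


Parallel capacities add: 4 * 5.781 Ah = 23.124 Ah

23.124 Ah


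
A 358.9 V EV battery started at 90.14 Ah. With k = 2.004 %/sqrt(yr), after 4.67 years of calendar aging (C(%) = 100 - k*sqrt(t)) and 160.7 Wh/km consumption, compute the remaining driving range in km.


Step 1: capacity retention = 100 - 2.004 * sqrt(4.67) = 100 - 2.004 * 2.161 = 95.669%
Step 2: C_now = 90.14 * 95.669/100 = 86.236 Ah
Step 3: E_pack = V * C_now = 358.9 * 86.236 = 30950 Wh
Step 4: range = E_pack / consumption = 30950 / 160.7 = 192.6 km

192.6 km


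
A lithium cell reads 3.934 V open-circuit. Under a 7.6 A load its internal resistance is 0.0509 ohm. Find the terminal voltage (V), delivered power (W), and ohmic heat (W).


Step 1: V_terminal = OCV - I*R = 3.934 - 7.6 * 0.0509 = 3.5472 V
Step 2: P_out = V_terminal * I = 3.5472 * 7.6 = 26.96 W
Step 3: Q = I^2 * R = 7.6^2 * 0.0509 = 2.940 W

V=3.5472 V, P=26.96 W, Q=2.940 W


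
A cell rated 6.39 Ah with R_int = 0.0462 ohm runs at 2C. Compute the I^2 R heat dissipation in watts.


Step 1: I = C_rate * capacity = 2 * 6.39 = 12.78 A
Step 2: Q = I^2 * R = 12.78^2 * 0.0462 = 163.33 * 0.0462 = 7.546 W

7.546 W


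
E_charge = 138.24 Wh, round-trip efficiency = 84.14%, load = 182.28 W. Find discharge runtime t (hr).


Step 1: E_discharge = eta/100 * E_charge = 84.14/100 * 138.24 = 116.32 Wh
Step 2: t = E_discharge / P = 116.32 / 182.28 = 0.6381 hr

0.6381 hr


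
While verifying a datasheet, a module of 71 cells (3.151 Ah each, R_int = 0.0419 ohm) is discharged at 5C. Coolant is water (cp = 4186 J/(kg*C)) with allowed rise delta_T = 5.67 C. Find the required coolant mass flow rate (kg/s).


Step 1: I = 5 * 3.151 = 15.755 A
Step 2: Q_cell = I^2 * R = 15.755^2 * 0.0419 = 10.4 W
Step 3: Q_total = 71 * 10.4 = 738.4 W
Step 4: m_dot = Q_total / (cp * dT) = 738.4 / (4186 * 5.67) = 0.03111 kg/s

0.03111 kg/s


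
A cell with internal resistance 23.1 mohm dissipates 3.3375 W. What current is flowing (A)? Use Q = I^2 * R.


Convert: R = 23.1 mohm = 0.0231 ohm
I = sqrt(Q / R) = sqrt(3.3375 / 0.0231) = sqrt(144.48) = 12.02 A

12.02 A


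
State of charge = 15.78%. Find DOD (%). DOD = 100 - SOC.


DOD = 100 - SOC = 100 - 15.78 = 84.22%

84.22%


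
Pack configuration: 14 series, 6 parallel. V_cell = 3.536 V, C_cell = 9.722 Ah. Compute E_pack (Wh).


E = Ns * Vcell * Np * Ccell = 14 * 3.536 * 6 * 9.722 = 2888 Wh

2888 Wh


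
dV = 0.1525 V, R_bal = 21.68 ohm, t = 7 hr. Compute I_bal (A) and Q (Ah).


First, Ohm's law: I_bal = 0.1525 V / 21.68 ohm = 0.0070341 A
Then Q = I * t = 0.0070341 A * 7 hr = 0.04924 Ah

I=0.0070341 A, Q=0.04924 Ah


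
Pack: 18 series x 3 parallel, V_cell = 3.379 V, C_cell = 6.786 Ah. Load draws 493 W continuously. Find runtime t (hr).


Step 1: E_pack = Ns * V_cell * Np * C_cell = 18 * 3.379 * 3 * 6.786 = 1238.2 Wh
Step 2: t = E_pack / P = 1238.2 / 493 = 2.512 hr

2.512 hr


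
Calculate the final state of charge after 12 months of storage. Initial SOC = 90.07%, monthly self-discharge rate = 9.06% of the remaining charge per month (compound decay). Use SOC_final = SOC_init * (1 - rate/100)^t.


Monthly retention factor = 1 - 9.06/100 = 0.9094
Over 12 months: factor^12 = 0.31993
SOC_final = 90.07 * 0.31993 = 28.82%

28.82%


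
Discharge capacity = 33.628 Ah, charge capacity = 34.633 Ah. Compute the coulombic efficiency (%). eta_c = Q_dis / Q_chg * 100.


Coulombic efficiency = 33.628/34.633 * 100% = 97.10%

97.10%


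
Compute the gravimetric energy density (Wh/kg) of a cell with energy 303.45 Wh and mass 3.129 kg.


ED = E / m = 303.45 / 3.129 = 96.98 Wh/kg

96.98 Wh/kg


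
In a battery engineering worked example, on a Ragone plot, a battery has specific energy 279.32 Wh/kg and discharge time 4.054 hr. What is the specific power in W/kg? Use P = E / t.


P_specific = E / t = 279.32 / 4.054 = 68.90 W/kg

68.90 W/kg


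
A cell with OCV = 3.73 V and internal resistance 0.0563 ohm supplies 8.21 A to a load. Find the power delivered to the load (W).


Step 1: V_terminal = OCV - I*R = 3.73 - 8.21 * 0.0563 = 3.2678 V
Step 2: P_out = V_terminal * I = 3.2678 * 8.21 = 26.83 W

26.83 W


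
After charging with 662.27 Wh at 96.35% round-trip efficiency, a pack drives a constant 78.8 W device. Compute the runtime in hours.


Step 1: E_discharge = eta/100 * E_charge = 96.35/100 * 662.27 = 638.1 Wh
Step 2: t = E_discharge / P = 638.1 / 78.8 = 8.098 hr

8.098 hr


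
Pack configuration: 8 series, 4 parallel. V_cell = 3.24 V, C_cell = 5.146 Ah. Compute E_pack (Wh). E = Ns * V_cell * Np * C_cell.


E = Ns * Vcell * Np * Ccell = 8 * 3.24 * 4 * 5.146 = 533.5 Wh

533.5 Wh


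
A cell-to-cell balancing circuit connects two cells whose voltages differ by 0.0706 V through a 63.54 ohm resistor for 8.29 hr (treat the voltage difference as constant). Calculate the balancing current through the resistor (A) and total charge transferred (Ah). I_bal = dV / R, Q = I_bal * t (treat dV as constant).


I_bal = dV / R = 0.0706 / 63.54 = 0.0011111 A
Q = I_bal * t = 0.0011111 * 8.29 = 0.009211 Ah

I=0.0011111 A, Q=0.009211 Ah


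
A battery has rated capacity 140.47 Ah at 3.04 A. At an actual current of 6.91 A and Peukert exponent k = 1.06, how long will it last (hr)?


t_rated = C / I_rated = 140.47 / 3.04 = 46.207 hr
(I_rated/I)^k = (0.43994)^1.06 = 0.41879
t = t_rated * (I_rated/I)^k = 46.207 * 0.41879 = 19.35 hr

19.35 hr


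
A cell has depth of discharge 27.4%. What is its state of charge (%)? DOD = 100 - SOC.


SOC = 100 - DOD = 100 - 27.4 = 72.6%

72.6%


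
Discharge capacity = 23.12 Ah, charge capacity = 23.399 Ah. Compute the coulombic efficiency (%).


Coulombic efficiency = 23.12/23.399 * 100% = 98.81%

98.81%


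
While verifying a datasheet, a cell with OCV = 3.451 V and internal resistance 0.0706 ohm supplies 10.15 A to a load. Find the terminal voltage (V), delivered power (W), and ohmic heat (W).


Step 1: V_terminal = OCV - I*R = 3.451 - 10.15 * 0.0706 = 2.7344 V
Step 2: P_out = V_terminal * I = 2.7344 * 10.15 = 27.75 W
Step 3: Q = I^2 * R = 10.15^2 * 0.0706 = 7.273 W

V=2.7344 V, P=27.75 W, Q=7.273 W


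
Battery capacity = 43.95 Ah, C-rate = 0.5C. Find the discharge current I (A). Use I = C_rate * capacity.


At 0.5C: I = 0.5 * 43.95 Ah = 21.975 A

21.975 A


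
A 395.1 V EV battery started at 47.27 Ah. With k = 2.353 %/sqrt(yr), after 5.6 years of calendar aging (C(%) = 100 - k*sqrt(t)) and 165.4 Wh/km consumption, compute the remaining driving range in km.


Step 1: capacity retention = 100 - 2.353 * sqrt(5.6) = 100 - 2.353 * 2.3664 = 94.432%
Step 2: C_now = 47.27 * 94.432/100 = 44.638 Ah
Step 3: E_pack = V * C_now = 395.1 * 44.638 = 17636 Wh
Step 4: range = E_pack / consumption = 17636 / 165.4 = 106.6 km

106.6 km


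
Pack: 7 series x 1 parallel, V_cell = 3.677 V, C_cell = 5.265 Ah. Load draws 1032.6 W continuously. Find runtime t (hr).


Step 1: E_pack = Ns * V_cell * Np * C_cell = 7 * 3.677 * 1 * 5.265 = 135.52 Wh
Step 2: t = E_pack / P = 135.52 / 1032.6 = 0.1312 hr

0.1312 hr


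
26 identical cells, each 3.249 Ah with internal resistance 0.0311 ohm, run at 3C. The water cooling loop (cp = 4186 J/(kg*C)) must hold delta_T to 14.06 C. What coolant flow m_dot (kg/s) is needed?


Step 1: I = 3 * 3.249 = 9.747 A
Step 2: Q_cell = I^2 * R = 9.747^2 * 0.0311 = 2.9546 W
Step 3: Q_total = 26 * 2.9546 = 76.82 W
Step 4: m_dot = Q_total / (cp * dT) = 76.82 / (4186 * 14.06) = 0.001305 kg/s

0.001305 kg/s


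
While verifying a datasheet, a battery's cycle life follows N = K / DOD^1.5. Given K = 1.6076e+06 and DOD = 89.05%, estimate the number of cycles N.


DOD^1.5 = 840.33
N = K / DOD^1.5 = 1.6076e+06 / 840.33 = 1913

1913 cycles


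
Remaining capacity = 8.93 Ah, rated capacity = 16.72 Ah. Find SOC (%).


SOC = (remaining / total) * 100 = (8.93 / 16.72) * 100 = 53.41%

53.41%


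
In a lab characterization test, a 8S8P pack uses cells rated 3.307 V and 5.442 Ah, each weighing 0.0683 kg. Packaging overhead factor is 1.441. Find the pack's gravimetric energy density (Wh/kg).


Step 1: V_pack = 8 * 3.307 = 26.456 V
Step 2: C_pack = 8 * 5.442 = 43.536 Ah
Step 3: E_pack = V_pack * C_pack = 26.456 * 43.536 = 1151.8 Wh
Step 4: m_pack = 8 * 8 * 0.0683 * 1.441 = 6.2989 kg
Step 5: ED = E_pack / m_pack = 1151.8 / 6.2989 = 182.9 Wh/kg

182.9 Wh/kg


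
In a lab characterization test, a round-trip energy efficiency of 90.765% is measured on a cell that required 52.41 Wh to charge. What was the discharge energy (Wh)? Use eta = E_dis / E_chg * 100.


E_dis = eta/100 * E_chg = 90.765/100 * 52.41 = 47.57 Wh

47.57 Wh


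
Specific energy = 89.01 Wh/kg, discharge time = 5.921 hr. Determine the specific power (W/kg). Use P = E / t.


P_specific = E / t = 89.01 / 5.921 = 15.03 W/kg

15.03 W/kg


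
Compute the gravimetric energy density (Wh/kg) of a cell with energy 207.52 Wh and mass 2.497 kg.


ED = E / m = 207.52 / 2.497 = 83.11 Wh/kg

83.11 Wh/kg


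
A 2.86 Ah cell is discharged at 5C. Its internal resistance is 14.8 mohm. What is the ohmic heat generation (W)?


Convert: R = 14.8 mohm = 0.0148 ohm
Step 1: I = C_rate * capacity = 5 * 2.86 = 14.3 A
Step 2: Q = I^2 * R = 14.3^2 * 0.0148 = 204.49 * 0.0148 = 3.026 W

3.026 W


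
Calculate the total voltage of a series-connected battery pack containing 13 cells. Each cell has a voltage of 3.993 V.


With 13 cells in series at 3.993 V each, V_pack = 51.909 V

51.909 V


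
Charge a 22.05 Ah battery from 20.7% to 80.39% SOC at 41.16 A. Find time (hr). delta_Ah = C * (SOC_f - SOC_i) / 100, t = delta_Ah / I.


delta_Ah = 22.05 * (80.39 - 20.7) / 100 = 13.162 Ah
t = delta_Ah / I = 13.162 / 41.16 = 0.3198 hr

0.3198 hr


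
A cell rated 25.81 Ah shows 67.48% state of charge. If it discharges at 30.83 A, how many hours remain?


Step 1: remaining = SOC/100 * C_total = 67.48/100 * 25.81 = 17.417 Ah
Step 2: t = remaining / I = 17.417 / 30.83 = 0.5649 hr

0.5649 hr


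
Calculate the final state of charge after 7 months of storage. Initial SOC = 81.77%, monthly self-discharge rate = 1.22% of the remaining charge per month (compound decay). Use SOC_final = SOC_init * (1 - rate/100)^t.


Monthly retention factor = 1 - 1.22/100 = 0.9878
Over 7 months: factor^7 = 0.91766
SOC_final = 81.77 * 0.91766 = 75.04%

75.04%


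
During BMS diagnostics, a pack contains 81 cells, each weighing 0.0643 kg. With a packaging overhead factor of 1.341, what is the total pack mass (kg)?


Cell mass sum = 81 * 0.0643 = 5.2083 kg
With overhead 1.341: m_pack = 5.2083 * 1.341 = 6.984 kg

6.984 kg


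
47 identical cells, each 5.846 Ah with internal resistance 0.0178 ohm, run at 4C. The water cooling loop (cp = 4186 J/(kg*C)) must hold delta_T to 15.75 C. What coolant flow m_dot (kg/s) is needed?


Step 1: I = 4 * 5.846 = 23.384 A
Step 2: Q_cell = I^2 * R = 23.384^2 * 0.0178 = 9.7332 W
Step 3: Q_total = 47 * 9.7332 = 457.46 W
Step 4: m_dot = Q_total / (cp * dT) = 457.46 / (4186 * 15.75) = 0.006939 kg/s

0.006939 kg/s


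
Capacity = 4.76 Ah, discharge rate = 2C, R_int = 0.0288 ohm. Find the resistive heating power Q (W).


Step 1: I = C_rate * capacity = 2 * 4.76 = 9.52 A
Step 2: Q = I^2 * R = 9.52^2 * 0.0288 = 90.63 * 0.0288 = 2.610 W

2.610 W


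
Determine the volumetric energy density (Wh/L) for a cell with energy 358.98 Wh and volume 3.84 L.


ED = E / V = 358.98 / 3.84 = 93.48 Wh/L

93.48 Wh/L


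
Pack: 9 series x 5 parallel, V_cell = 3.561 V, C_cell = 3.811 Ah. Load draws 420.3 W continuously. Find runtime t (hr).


Step 1: E_pack = Ns * V_cell * Np * C_cell = 9 * 3.561 * 5 * 3.811 = 610.69 Wh
Step 2: t = E_pack / P = 610.69 / 420.3 = 1.453 hr

1.453 hr


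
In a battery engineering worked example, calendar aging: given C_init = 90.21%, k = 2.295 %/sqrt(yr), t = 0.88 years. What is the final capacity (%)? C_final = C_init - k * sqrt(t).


Step 1: sqrt(0.88 yr) = 0.93808
Step 2: drop = 2.295 * 0.93808 = 2.1529
Step 3: C_final = 90.21 - 2.1529 = 88.06%

88.06%


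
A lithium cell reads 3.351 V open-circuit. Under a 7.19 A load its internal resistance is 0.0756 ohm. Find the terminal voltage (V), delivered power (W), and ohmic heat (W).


Step 1: V_terminal = OCV - I*R = 3.351 - 7.19 * 0.0756 = 2.8074 V
Step 2: P_out = V_terminal * I = 2.8074 * 7.19 = 20.19 W
Step 3: Q = I^2 * R = 7.19^2 * 0.0756 = 3.908 W

V=2.8074 V, P=20.19 W, Q=3.908 W


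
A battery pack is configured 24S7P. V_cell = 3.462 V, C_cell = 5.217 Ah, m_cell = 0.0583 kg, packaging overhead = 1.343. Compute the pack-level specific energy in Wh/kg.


Step 1: V_pack = 24 * 3.462 = 83.088 V
Step 2: C_pack = 7 * 5.217 = 36.519 Ah
Step 3: E_pack = V_pack * C_pack = 83.088 * 36.519 = 3034.3 Wh
Step 4: m_pack = 24 * 7 * 0.0583 * 1.343 = 13.154 kg
Step 5: ED = E_pack / m_pack = 3034.3 / 13.154 = 230.7 Wh/kg

230.7 Wh/kg


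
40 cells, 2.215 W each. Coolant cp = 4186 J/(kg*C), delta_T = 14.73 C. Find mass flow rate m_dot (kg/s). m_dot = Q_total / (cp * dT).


Step 1: Total heat Q = 40 * 2.215 W = 88.6 W
Step 2: denom = cp * dT = 4186 * 14.73 = 61660
Step 3: m_dot = 88.6 / 61660 = 0.001437 kg/s

0.001437 kg/s


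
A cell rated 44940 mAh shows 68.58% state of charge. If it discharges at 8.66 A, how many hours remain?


Convert: C_total = 44940 mAh = 44.94 Ah
Step 1: remaining = SOC/100 * C_total = 68.58/100 * 44.94 = 30.82 Ah
Step 2: t = remaining / I = 30.82 / 8.66 = 3.559 hr

3.559 hr
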